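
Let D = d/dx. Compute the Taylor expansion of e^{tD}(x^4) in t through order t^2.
x^{2} \left(6 t^{2} + 4 t x + x^{2}\right)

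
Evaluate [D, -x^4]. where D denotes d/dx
- 4 x^{3}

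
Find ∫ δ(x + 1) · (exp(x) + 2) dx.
e^{-1} + 2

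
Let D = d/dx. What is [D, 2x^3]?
6 x^{2}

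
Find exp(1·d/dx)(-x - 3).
- x - 4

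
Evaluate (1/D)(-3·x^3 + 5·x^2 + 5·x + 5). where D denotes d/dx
- \frac{3 x^{4}}{4} + \frac{5 x^{3}}{3} + \frac{5 x^{2}}{2} + 5 x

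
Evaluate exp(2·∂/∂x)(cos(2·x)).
\cos{\left(2 x + 4 \right)}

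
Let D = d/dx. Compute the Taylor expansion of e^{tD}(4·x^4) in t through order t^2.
4 x^{2} \left(6 t^{2} + 4 t x + x^{2}\right)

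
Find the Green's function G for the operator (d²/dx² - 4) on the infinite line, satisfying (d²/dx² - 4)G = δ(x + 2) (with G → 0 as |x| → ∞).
-\frac{e^{-2|x + 2|}}{4}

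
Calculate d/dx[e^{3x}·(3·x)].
\left(9 x + 3\right) e^{3 x}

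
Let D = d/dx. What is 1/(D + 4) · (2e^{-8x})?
- \frac{e^{- 8 x}}{2}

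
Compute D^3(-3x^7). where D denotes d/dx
- 630 x^{4}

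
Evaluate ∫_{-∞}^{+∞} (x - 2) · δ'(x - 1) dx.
-1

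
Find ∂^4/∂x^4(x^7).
840 x^{3}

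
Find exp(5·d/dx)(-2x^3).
- 2 x^{3} - 30 x^{2} - 150 x - 250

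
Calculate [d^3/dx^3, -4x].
-12\frac{d^{2}}{dx^{2}}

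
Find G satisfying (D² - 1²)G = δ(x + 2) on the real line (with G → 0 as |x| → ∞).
-\frac{e^{-|x + 2|}}{2}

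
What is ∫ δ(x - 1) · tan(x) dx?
\tan{\left(1 \right)}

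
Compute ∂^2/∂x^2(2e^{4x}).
32 e^{4 x}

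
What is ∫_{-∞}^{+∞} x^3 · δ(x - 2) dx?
8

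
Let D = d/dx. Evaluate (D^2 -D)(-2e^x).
0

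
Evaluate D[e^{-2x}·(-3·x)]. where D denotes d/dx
3 \left(2 x - 1\right) e^{- 2 x}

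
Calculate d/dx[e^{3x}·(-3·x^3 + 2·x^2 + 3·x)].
\left(- 9 x^{3} - 3 x^{2} + 13 x + 3\right) e^{3 x}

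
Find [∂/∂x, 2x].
2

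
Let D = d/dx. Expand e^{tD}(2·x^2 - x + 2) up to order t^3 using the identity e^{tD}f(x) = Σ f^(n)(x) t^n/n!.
2 t^{2} + t \left(4 x - 1\right) + 2 x^{2} - x + 2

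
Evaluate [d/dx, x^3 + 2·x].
3 x^{2} + 2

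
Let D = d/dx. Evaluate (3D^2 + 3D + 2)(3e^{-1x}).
6 e^{- x}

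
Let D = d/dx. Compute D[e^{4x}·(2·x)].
\left(8 x + 2\right) e^{4 x}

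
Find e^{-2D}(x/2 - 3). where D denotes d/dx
\frac{x}{2} - 4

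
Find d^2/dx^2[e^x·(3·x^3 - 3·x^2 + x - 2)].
\left(3 x^{3} + 15 x^{2} + 7 x - 6\right) e^{x}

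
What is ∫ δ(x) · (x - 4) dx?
-4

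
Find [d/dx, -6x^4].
- 24 x^{3}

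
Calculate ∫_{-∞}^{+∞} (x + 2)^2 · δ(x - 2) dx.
16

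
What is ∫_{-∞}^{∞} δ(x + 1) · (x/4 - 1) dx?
- \frac{5}{4}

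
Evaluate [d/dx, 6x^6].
36 x^{5}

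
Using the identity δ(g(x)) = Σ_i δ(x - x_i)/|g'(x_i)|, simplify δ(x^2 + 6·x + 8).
\frac{\delta(x + 2) + \delta(x + 4)}{2}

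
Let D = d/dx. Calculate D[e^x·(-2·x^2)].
2 x \left(- x - 2\right) e^{x}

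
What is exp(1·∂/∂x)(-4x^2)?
- 4 x^{2} - 8 x - 4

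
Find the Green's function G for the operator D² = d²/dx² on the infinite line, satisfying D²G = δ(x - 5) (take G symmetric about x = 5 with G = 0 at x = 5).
\frac{|x - 5|}{2}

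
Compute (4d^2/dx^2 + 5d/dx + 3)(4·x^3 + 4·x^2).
12 x^{3} + 72 x^{2} + 136 x + 32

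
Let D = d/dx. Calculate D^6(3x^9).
181440 x^{3}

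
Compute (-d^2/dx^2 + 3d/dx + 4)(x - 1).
4 x - 1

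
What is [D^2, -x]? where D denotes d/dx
-2D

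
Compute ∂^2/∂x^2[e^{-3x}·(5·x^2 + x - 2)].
\left(45 x^{2} - 51 x - 14\right) e^{- 3 x}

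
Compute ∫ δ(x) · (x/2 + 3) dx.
3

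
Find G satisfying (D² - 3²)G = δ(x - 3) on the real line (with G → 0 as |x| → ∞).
-\frac{e^{-3|x - 3|}}{6}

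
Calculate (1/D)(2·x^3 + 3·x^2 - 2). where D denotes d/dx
\frac{x^{4}}{2} + x^{3} - 2 x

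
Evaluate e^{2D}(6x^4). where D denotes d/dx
6 x^{4} + 48 x^{3} + 144 x^{2} + 192 x + 96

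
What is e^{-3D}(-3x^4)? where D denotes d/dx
- 3 x^{4} + 36 x^{3} - 162 x^{2} + 324 x - 243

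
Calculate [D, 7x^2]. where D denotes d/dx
14 x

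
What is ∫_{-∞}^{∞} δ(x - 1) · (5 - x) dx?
4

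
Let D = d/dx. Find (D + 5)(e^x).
6 e^{x}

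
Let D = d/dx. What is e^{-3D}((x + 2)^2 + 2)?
x^{2} - 2 x + 3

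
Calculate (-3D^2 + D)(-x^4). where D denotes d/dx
4 x^{2} \left(9 - x\right)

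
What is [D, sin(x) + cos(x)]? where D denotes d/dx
- \sin{\left(x \right)} + \cos{\left(x \right)}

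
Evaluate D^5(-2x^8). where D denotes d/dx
- 13440 x^{3}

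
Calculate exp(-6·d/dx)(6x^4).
6 x^{4} - 144 x^{3} + 1296 x^{2} - 5184 x + 7776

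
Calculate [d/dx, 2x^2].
4 x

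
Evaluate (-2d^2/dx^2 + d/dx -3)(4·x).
4 - 12 x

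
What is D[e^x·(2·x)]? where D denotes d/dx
2 \left(x + 1\right) e^{x}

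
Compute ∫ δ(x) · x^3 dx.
0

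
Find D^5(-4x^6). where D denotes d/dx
- 2880 x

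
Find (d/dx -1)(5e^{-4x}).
- 25 e^{- 4 x}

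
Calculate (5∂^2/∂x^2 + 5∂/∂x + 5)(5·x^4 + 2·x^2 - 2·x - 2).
5 x \left(5 x^{3} + 20 x^{2} + 62 x + 2\right)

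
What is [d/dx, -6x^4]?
- 24 x^{3}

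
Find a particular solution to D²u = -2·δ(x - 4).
-|x - 4|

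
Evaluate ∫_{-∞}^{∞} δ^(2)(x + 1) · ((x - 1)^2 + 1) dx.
2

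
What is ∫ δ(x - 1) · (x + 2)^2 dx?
9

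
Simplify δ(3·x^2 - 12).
\frac{\delta(x - 2) + \delta(x + 2)}{12}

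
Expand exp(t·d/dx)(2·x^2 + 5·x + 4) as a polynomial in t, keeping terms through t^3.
2 t^{2} + t \left(4 x + 5\right) + 2 x^{2} + 5 x + 4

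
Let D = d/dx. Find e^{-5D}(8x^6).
8 x^{6} - 240 x^{5} + 3000 x^{4} - 20000 x^{3} + 75000 x^{2} - 150000 x + 125000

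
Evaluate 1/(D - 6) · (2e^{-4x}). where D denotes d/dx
- \frac{e^{- 4 x}}{5}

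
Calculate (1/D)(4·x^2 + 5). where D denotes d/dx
\frac{4 x^{3}}{3} + 5 x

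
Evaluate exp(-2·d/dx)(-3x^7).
- 3 x^{7} + 42 x^{6} - 252 x^{5} + 840 x^{4} - 1680 x^{3} + 2016 x^{2} - 1344 x + 384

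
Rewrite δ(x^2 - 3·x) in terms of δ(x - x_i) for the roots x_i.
\frac{\delta(x - 3) + \delta(x)}{3}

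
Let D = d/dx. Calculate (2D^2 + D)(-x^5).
5 x^{3} \left(- x - 8\right)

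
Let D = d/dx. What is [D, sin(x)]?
\cos{\left(x \right)}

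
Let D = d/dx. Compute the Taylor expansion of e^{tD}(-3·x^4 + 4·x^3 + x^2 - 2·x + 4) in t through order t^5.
- 3 t^{4} + t^{3} \left(4 - 12 x\right) + t^{2} \left(- 18 x^{2} + 12 x + 1\right) - 2 t \left(6 x^{3} - 6 x^{2} - x + 1\right) - 3 x^{4} + 4 x^{3} + x^{2} - 2 x + 4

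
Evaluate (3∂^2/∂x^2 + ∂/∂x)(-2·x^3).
6 x \left(- x - 6\right)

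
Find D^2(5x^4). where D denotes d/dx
60 x^{2}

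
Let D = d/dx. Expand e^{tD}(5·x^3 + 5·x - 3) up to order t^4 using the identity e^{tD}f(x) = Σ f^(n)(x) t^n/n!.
5 t^{3} + 15 t^{2} x + 5 t \left(3 x^{2} + 1\right) + 5 x^{3} + 5 x - 3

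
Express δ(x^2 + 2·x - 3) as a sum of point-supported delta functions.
\frac{\delta(x - 1) + \delta(x + 3)}{4}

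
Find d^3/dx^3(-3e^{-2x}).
24 e^{- 2 x}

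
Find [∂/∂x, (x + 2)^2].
2 x + 4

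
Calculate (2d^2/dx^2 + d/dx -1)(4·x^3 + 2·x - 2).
- 4 x^{3} + 12 x^{2} + 46 x + 4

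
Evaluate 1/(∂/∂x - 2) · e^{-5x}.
- \frac{e^{- 5 x}}{7}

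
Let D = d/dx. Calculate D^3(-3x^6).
- 360 x^{3}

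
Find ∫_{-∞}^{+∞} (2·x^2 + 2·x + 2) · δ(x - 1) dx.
6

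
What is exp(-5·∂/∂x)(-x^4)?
- x^{4} + 20 x^{3} - 150 x^{2} + 500 x - 625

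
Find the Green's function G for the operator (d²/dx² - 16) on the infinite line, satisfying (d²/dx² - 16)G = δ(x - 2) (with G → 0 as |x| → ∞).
-\frac{e^{-4|x - 2|}}{8}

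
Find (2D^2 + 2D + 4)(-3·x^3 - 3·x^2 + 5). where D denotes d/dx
- 12 x^{3} - 30 x^{2} - 48 x + 8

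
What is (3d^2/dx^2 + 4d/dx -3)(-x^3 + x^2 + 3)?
3 x^{3} - 15 x^{2} - 10 x - 3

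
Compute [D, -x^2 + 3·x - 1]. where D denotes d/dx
3 - 2 x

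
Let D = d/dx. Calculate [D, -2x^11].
- 22 x^{10}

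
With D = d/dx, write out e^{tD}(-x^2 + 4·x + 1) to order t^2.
- t^{2} - 2 t \left(x - 2\right) - x^{2} + 4 x + 1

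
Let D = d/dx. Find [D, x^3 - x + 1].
3 x^{2} - 1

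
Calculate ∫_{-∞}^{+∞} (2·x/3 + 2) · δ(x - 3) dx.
4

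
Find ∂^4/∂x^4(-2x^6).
- 720 x^{2}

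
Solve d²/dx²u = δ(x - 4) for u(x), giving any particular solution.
\frac{|x - 4|}{2}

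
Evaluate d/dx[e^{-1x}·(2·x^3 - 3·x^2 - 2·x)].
\left(- 2 x^{3} + 9 x^{2} - 4 x - 2\right) e^{- x}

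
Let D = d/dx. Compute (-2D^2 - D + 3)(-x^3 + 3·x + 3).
- 3 x^{3} + 3 x^{2} + 21 x + 6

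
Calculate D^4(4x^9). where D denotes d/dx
12096 x^{5}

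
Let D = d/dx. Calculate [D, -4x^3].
- 12 x^{2}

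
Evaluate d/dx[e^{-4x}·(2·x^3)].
x^{2} \left(6 - 8 x\right) e^{- 4 x}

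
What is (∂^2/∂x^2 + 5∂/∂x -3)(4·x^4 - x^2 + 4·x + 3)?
- 12 x^{4} + 80 x^{3} + 51 x^{2} - 22 x + 9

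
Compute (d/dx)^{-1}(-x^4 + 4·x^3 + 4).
- \frac{x^{5}}{5} + x^{4} + 4 x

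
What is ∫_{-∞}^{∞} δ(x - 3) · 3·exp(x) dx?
3 e^{3}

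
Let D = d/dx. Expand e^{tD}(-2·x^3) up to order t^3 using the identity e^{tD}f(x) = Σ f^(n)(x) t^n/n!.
- 2 t^{3} - 6 t^{2} x - 6 t x^{2} - 2 x^{3}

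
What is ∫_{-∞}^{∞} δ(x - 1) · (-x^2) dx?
-1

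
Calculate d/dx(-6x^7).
- 42 x^{6}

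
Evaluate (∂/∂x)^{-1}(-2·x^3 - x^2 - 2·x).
- \frac{x^{4}}{2} - \frac{x^{3}}{3} - x^{2}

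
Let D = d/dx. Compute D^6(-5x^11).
- 1663200 x^{5}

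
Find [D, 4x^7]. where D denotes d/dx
28 x^{6}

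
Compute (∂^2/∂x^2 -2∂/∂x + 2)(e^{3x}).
5 e^{3 x}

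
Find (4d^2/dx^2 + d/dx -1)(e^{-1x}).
2 e^{- x}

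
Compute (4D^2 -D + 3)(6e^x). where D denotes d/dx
36 e^{x}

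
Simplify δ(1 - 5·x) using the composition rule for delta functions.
\frac{\delta(x - 1/5)}{5}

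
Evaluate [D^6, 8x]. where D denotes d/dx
48D^{5}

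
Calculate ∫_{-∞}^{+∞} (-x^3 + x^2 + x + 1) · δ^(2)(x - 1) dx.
-4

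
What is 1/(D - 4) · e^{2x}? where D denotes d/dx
- \frac{e^{2 x}}{2}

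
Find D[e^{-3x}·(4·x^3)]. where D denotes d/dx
12 x^{2} \left(1 - x\right) e^{- 3 x}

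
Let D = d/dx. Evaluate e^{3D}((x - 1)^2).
x^{2} + 4 x + 4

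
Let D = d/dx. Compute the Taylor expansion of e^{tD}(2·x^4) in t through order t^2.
2 x^{2} \left(6 t^{2} + 4 t x + x^{2}\right)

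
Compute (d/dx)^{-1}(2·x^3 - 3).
\frac{x^{4}}{2} - 3 x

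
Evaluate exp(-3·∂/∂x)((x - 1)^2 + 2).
x^{2} - 8 x + 18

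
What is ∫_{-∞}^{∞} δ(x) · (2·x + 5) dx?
5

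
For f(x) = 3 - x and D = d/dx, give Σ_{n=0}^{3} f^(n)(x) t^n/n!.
- t - x + 3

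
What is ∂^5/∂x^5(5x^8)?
33600 x^{3}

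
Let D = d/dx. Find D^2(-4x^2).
-8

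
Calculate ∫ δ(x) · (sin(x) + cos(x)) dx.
1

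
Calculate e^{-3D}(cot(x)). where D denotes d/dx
\cot{\left(x - 3 \right)}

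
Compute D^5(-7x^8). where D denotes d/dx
- 47040 x^{3}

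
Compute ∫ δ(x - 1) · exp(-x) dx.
e^{-1}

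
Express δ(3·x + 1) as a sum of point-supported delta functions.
\frac{\delta(x + 1/3)}{3}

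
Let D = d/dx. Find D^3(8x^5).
480 x^{2}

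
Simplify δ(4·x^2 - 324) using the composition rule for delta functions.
\frac{\delta(x - 9) + \delta(x + 9)}{72}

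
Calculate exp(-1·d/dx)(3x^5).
3 x^{5} - 15 x^{4} + 30 x^{3} - 30 x^{2} + 15 x - 3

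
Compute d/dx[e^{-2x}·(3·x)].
3 \left(1 - 2 x\right) e^{- 2 x}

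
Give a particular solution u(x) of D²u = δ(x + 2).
\frac{|x + 2|}{2}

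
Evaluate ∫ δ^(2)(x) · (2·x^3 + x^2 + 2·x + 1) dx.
2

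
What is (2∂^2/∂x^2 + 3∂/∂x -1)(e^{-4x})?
19 e^{- 4 x}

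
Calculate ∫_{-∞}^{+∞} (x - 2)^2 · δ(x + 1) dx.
9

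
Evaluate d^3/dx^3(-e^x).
- e^{x}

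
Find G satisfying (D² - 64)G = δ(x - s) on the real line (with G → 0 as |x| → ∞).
-\frac{e^{-8|x-s|}}{16}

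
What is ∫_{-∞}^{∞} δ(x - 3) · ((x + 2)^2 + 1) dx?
26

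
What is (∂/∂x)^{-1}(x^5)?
\frac{x^{6}}{6}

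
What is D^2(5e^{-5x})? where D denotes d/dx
125 e^{- 5 x}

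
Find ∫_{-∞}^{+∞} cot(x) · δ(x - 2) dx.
\cot{\left(2 \right)}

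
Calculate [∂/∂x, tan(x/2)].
\frac{1}{\cos{\left(x \right)} + 1}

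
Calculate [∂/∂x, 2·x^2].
4 x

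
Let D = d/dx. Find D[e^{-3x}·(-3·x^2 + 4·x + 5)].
\left(9 x^{2} - 18 x - 11\right) e^{- 3 x}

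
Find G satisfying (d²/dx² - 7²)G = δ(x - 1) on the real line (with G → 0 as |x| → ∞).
-\frac{e^{-7|x - 1|}}{14}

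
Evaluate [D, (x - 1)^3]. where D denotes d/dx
3 \left(x - 1\right)^{2}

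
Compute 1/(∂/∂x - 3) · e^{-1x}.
- \frac{e^{- x}}{4}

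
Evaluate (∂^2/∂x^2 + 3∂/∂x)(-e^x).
- 4 e^{x}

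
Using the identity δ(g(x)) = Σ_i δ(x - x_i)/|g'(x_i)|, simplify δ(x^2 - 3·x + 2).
\frac{\delta(x - 2) + \delta(x - 1)}{1}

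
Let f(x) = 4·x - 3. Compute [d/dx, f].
4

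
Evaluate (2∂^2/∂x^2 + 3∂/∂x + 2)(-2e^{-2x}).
- 8 e^{- 2 x}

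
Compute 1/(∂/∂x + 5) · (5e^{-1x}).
\frac{5 e^{- x}}{4}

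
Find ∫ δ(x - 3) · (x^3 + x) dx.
30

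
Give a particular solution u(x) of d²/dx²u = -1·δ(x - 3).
-\frac{|x - 3|}{2}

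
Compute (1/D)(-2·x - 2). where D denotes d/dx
- x^{2} - 2 x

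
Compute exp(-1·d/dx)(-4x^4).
- 4 x^{4} + 16 x^{3} - 24 x^{2} + 16 x - 4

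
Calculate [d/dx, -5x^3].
- 15 x^{2}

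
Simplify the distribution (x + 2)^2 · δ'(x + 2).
0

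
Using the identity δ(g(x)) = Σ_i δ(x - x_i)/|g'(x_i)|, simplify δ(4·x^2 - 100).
\frac{\delta(x - 5) + \delta(x + 5)}{40}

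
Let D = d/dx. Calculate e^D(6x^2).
6 x^{2} + 12 x + 6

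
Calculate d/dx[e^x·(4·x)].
4 \left(x + 1\right) e^{x}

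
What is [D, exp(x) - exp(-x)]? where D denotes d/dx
2 \cosh{\left(x \right)}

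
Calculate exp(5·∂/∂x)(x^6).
x^{6} + 30 x^{5} + 375 x^{4} + 2500 x^{3} + 9375 x^{2} + 18750 x + 15625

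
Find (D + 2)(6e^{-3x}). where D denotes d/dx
- 6 e^{- 3 x}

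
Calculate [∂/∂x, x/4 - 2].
\frac{1}{4}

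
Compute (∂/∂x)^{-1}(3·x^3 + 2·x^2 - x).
\frac{3 x^{4}}{4} + \frac{2 x^{3}}{3} - \frac{x^{2}}{2}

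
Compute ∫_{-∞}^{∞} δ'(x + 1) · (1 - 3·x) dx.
3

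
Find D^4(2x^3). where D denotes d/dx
0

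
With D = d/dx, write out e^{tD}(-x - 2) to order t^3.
- t - x - 2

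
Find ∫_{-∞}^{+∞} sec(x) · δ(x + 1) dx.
\sec{\left(1 \right)}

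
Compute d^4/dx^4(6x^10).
30240 x^{6}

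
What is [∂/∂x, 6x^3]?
18 x^{2}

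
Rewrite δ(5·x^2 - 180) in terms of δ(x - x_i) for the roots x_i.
\frac{\delta(x - 6) + \delta(x + 6)}{60}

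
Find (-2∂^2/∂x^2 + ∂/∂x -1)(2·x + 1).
1 - 2 x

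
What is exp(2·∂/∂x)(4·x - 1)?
4 x + 7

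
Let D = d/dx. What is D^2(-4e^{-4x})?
- 64 e^{- 4 x}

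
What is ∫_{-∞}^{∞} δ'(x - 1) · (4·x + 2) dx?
-4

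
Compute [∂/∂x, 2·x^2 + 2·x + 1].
4 x + 2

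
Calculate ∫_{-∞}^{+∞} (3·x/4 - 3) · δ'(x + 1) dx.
- \frac{3}{4}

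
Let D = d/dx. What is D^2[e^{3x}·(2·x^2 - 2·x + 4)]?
\left(18 x^{2} + 6 x + 28\right) e^{3 x}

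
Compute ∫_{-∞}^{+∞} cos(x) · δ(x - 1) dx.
\cos{\left(1 \right)}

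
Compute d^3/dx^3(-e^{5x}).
- 125 e^{5 x}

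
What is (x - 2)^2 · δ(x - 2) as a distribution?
0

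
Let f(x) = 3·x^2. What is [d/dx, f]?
6 x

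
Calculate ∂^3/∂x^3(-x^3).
-6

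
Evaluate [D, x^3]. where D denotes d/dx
3 x^{2}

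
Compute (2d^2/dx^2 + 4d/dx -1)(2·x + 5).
3 - 2 x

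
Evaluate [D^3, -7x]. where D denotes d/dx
-21D^{2}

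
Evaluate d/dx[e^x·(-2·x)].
2 \left(- x - 1\right) e^{x}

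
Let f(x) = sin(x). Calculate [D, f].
\cos{\left(x \right)}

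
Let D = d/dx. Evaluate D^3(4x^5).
240 x^{2}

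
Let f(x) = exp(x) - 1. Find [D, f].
e^{x}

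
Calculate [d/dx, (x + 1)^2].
2 x + 2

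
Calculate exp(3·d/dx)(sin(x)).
\sin{\left(x + 3 \right)}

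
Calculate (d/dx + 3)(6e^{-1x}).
12 e^{- x}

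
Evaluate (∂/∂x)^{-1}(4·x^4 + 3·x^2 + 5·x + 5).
\frac{4 x^{5}}{5} + x^{3} + \frac{5 x^{2}}{2} + 5 x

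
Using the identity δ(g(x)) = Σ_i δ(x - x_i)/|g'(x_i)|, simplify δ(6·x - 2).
\frac{\delta(x - 1/3)}{6}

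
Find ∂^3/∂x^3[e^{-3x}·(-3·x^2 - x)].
27 \left(3 x^{2} - 5 x + 1\right) e^{- 3 x}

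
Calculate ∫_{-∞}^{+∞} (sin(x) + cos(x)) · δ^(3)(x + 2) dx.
\cos{\left(2 \right)} + \sin{\left(2 \right)}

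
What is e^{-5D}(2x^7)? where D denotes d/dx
2 x^{7} - 70 x^{6} + 1050 x^{5} - 8750 x^{4} + 43750 x^{3} - 131250 x^{2} + 218750 x - 156250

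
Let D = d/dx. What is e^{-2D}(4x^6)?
4 x^{6} - 48 x^{5} + 240 x^{4} - 640 x^{3} + 960 x^{2} - 768 x + 256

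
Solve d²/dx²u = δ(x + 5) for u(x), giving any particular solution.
\frac{|x + 5|}{2}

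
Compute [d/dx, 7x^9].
63 x^{8}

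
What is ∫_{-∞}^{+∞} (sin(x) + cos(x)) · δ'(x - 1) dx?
- \cos{\left(1 \right)} + \sin{\left(1 \right)}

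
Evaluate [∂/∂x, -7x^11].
- 77 x^{10}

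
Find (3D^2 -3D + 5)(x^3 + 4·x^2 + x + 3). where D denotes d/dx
5 x^{3} + 11 x^{2} - x + 36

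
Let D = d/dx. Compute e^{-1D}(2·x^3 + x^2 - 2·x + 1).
2 x^{3} - 5 x^{2} + 2 x + 2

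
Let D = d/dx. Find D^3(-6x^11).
- 5940 x^{8}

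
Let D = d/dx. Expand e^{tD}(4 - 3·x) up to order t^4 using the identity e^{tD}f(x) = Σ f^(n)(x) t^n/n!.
- 3 t - 3 x + 4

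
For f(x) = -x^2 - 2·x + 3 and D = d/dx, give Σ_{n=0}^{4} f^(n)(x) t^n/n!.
- t^{2} - 2 t \left(x + 1\right) - x^{2} - 2 x + 3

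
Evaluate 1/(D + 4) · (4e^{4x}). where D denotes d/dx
\frac{e^{4 x}}{2}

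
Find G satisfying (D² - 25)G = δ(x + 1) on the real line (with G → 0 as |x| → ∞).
-\frac{e^{-5|x + 1|}}{10}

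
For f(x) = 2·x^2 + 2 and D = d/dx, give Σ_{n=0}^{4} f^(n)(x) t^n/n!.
2 t^{2} + 4 t x + 2 x^{2} + 2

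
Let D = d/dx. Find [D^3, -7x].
-21D^{2}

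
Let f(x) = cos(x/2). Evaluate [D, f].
- \frac{\sin{\left(\frac{x}{2} \right)}}{2}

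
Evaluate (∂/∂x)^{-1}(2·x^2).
\frac{2 x^{3}}{3}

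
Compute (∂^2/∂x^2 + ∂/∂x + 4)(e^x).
6 e^{x}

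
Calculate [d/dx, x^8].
8 x^{7}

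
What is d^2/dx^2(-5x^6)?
- 150 x^{4}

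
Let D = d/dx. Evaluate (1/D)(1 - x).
- \frac{x^{2}}{2} + x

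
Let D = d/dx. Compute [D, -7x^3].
- 21 x^{2}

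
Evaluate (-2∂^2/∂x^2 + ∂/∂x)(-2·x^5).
10 x^{3} \left(8 - x\right)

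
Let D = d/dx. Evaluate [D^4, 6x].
24D^{3}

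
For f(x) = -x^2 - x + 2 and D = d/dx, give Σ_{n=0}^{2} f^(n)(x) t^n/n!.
- t^{2} - t \left(2 x + 1\right) - x^{2} - x + 2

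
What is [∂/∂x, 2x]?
2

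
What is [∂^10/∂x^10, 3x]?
30\frac{d^{9}}{dx^{9}}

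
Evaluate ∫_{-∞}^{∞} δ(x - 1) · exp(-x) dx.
e^{-1}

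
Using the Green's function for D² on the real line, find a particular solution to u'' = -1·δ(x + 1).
-\frac{|x + 1|}{2}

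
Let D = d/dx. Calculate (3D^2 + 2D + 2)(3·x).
6 x + 6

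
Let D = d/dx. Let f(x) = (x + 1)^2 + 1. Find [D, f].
2 x + 2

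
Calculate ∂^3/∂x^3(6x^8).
2016 x^{5}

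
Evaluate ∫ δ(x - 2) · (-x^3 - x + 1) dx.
-9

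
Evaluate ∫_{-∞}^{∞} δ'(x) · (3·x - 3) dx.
-3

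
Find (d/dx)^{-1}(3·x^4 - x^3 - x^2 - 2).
\frac{3 x^{5}}{5} - \frac{x^{4}}{4} - \frac{x^{3}}{3} - 2 x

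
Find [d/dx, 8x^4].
32 x^{3}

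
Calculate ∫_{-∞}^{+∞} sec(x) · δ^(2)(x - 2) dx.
\left(1 + 2 \tan^{2}{\left(2 \right)}\right) \sec{\left(2 \right)}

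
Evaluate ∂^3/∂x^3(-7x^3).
-42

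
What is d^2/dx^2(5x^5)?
100 x^{3}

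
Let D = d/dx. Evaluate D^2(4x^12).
528 x^{10}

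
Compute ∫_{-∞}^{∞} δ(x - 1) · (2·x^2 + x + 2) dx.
5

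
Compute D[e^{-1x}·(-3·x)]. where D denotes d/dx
3 \left(x - 1\right) e^{- x}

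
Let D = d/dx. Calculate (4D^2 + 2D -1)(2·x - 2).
6 - 2 x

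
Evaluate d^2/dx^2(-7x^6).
- 210 x^{4}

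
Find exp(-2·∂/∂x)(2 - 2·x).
6 - 2 x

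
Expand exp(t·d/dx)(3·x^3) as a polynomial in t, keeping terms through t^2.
3 x \left(3 t^{2} + 3 t x + x^{2}\right)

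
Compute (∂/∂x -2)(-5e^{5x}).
- 15 e^{5 x}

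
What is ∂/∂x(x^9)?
9 x^{8}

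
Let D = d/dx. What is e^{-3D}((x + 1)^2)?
x^{2} - 4 x + 4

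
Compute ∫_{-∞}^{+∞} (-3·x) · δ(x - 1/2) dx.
- \frac{3}{2}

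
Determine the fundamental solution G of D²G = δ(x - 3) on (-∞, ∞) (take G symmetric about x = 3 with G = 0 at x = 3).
\frac{|x - 3|}{2}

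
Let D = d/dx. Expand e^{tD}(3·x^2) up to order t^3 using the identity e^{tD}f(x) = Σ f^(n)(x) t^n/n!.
3 t^{2} + 6 t x + 3 x^{2}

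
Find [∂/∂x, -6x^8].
- 48 x^{7}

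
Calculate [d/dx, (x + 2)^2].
2 x + 4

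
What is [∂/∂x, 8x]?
8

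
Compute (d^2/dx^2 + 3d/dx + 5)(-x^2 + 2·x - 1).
- 5 x^{2} + 4 x - 1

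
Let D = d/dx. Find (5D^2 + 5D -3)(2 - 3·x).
9 x - 21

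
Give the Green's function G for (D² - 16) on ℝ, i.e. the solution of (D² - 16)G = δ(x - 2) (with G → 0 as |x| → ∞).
-\frac{e^{-4|x - 2|}}{8}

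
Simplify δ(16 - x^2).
\frac{\delta(x - 4) + \delta(x + 4)}{8}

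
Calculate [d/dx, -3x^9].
- 27 x^{8}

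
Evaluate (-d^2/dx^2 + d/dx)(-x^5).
5 x^{3} \left(4 - x\right)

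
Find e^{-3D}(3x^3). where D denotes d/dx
3 x^{3} - 27 x^{2} + 81 x - 81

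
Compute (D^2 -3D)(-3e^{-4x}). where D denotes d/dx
- 84 e^{- 4 x}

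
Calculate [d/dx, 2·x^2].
4 x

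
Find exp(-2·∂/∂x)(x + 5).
x + 3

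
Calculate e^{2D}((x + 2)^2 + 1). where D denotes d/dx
x^{2} + 8 x + 17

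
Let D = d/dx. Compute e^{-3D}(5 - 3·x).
14 - 3 x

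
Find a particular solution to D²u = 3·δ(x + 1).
\frac{3|x + 1|}{2}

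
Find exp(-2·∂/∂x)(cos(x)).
\cos{\left(x - 2 \right)}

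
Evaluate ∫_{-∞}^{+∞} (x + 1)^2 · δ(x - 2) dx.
9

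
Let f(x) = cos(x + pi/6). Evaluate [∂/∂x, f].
- \sin{\left(x + \frac{\pi}{6} \right)}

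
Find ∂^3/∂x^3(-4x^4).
- 96 x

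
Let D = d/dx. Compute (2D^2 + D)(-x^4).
4 x^{2} \left(- x - 6\right)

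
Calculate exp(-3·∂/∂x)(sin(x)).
\sin{\left(x - 3 \right)}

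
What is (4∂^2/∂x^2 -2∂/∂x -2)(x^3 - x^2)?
- 2 x^{3} - 4 x^{2} + 28 x - 8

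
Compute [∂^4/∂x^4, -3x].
-12\frac{d^{3}}{dx^{3}}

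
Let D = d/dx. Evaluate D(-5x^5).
- 25 x^{4}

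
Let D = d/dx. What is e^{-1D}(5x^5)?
5 x^{5} - 25 x^{4} + 50 x^{3} - 50 x^{2} + 25 x - 5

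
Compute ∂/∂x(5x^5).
25 x^{4}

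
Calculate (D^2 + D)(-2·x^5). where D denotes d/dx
10 x^{3} \left(- x - 4\right)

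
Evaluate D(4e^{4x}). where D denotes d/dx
16 e^{4 x}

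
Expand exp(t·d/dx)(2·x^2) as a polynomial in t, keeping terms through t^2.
2 t^{2} + 4 t x + 2 x^{2}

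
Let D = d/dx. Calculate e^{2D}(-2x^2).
- 2 x^{2} - 8 x - 8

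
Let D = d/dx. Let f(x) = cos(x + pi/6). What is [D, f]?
- \sin{\left(x + \frac{\pi}{6} \right)}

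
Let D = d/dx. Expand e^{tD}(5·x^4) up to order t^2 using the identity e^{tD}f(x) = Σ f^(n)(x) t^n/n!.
5 x^{2} \left(6 t^{2} + 4 t x + x^{2}\right)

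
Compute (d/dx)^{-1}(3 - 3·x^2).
- x^{3} + 3 x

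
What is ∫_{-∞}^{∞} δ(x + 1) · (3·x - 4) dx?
-7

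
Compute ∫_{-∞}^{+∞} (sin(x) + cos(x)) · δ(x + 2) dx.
- \sin{\left(2 \right)} + \cos{\left(2 \right)}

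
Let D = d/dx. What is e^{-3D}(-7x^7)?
- 7 x^{7} + 147 x^{6} - 1323 x^{5} + 6615 x^{4} - 19845 x^{3} + 35721 x^{2} - 35721 x + 15309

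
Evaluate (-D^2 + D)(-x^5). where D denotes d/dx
5 x^{3} \left(4 - x\right)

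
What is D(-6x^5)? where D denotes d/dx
- 30 x^{4}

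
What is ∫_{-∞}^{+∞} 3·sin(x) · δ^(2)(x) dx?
0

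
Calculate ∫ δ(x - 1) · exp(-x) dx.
e^{-1}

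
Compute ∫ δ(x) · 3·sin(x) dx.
0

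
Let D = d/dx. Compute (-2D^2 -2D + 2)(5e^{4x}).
- 190 e^{4 x}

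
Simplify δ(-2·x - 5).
\frac{\delta(x + 5/2)}{2}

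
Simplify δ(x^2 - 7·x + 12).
\frac{\delta(x - 4) + \delta(x - 3)}{1}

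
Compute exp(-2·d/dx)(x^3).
x^{3} - 6 x^{2} + 12 x - 8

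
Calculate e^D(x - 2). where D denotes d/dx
x - 1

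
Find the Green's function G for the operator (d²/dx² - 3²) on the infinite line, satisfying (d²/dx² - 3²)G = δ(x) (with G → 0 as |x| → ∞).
-\frac{e^{-3|x|}}{6}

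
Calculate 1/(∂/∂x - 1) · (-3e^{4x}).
- e^{4 x}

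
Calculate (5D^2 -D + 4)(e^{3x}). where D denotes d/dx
46 e^{3 x}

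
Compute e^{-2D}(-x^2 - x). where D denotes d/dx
- x^{2} + 3 x - 2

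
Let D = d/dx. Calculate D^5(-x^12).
- 95040 x^{7}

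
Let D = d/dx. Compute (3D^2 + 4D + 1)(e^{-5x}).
56 e^{- 5 x}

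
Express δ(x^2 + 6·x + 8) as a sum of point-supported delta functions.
\frac{\delta(x + 2) + \delta(x + 4)}{2}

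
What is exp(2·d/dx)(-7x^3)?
- 7 x^{3} - 42 x^{2} - 84 x - 56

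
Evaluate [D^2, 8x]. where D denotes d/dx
16D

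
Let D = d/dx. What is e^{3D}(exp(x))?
e^{x + 3}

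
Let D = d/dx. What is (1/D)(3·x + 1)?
\frac{3 x^{2}}{2} + x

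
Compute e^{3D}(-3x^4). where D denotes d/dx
- 3 x^{4} - 36 x^{3} - 162 x^{2} - 324 x - 243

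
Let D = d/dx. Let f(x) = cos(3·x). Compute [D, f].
- 3 \sin{\left(3 x \right)}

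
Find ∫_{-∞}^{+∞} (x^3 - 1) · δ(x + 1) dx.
-2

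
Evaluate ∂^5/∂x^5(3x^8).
20160 x^{3}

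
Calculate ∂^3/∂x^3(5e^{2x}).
40 e^{2 x}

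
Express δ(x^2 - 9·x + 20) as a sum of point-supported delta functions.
\frac{\delta(x - 4) + \delta(x - 5)}{1}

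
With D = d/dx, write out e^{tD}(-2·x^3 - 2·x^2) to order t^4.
- 2 t^{3} - 2 t^{2} \left(3 x + 1\right) - 2 t x \left(3 x + 2\right) - 2 x^{3} - 2 x^{2}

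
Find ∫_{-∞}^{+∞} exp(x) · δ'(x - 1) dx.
- e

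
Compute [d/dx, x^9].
9 x^{8}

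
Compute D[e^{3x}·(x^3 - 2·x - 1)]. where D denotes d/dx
\left(3 x^{3} + 3 x^{2} - 6 x - 5\right) e^{3 x}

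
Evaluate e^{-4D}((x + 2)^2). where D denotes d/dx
x^{2} - 4 x + 4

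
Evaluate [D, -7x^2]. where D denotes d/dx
- 14 x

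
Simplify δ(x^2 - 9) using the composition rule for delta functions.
\frac{\delta(x + 3) + \delta(x - 3)}{6}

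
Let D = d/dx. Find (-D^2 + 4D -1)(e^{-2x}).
- 13 e^{- 2 x}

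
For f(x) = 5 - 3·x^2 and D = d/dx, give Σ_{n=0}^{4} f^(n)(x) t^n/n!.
- 3 t^{2} - 6 t x - 3 x^{2} + 5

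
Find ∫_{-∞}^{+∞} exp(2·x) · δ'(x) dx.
-2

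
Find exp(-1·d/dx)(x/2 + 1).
\frac{x}{2} + \frac{1}{2}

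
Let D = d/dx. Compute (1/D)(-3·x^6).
- \frac{3 x^{7}}{7}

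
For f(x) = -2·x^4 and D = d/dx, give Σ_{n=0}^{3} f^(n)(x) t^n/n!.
2 x \left(- 4 t^{3} - 6 t^{2} x - 4 t x^{2} - x^{3}\right)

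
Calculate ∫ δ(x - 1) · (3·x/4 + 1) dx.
\frac{7}{4}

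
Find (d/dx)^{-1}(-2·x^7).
- \frac{x^{8}}{4}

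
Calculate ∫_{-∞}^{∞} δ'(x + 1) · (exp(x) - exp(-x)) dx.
- 2 \cosh{\left(1 \right)}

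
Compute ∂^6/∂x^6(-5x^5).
0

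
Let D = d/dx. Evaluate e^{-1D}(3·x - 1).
3 x - 4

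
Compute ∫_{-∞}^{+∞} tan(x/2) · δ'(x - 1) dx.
- \frac{1}{2} - \frac{\tan^{2}{\left(\frac{1}{2} \right)}}{2}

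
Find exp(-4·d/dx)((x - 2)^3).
x^{3} - 18 x^{2} + 108 x - 216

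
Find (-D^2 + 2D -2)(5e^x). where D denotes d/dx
- 5 e^{x}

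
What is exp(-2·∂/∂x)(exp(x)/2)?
\frac{e^{x - 2}}{2}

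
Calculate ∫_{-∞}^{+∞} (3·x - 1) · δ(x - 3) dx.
8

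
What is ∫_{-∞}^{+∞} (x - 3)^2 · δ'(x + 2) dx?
10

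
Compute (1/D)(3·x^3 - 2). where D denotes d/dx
\frac{3 x^{4}}{4} - 2 x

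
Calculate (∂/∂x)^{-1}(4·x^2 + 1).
\frac{4 x^{3}}{3} + x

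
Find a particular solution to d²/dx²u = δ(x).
\frac{|x|}{2}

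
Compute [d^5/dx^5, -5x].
-25\frac{d^{4}}{dx^{4}}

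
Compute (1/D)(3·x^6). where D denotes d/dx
\frac{3 x^{7}}{7}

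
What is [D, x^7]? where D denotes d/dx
7 x^{6}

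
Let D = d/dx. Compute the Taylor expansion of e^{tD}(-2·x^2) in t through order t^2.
- 2 t^{2} - 4 t x - 2 x^{2}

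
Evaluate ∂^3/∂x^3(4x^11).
3960 x^{8}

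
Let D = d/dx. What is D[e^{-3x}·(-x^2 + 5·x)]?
\left(3 x^{2} - 17 x + 5\right) e^{- 3 x}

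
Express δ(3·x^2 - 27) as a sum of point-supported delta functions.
\frac{\delta(x - 3) + \delta(x + 3)}{18}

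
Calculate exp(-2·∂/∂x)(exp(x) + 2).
e^{x - 2} + 2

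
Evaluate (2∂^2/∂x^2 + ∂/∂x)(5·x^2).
10 x + 20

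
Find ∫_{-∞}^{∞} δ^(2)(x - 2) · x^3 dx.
12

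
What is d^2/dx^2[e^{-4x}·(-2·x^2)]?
4 \left(- 8 x^{2} + 8 x - 1\right) e^{- 4 x}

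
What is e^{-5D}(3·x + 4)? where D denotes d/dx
3 x - 11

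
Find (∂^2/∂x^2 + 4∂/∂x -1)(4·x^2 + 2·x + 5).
- 4 x^{2} + 30 x + 11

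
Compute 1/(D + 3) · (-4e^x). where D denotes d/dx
- e^{x}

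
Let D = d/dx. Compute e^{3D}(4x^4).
4 x^{4} + 48 x^{3} + 216 x^{2} + 432 x + 324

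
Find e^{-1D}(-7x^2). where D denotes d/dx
- 7 x^{2} + 14 x - 7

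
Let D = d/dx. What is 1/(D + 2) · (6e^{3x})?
\frac{6 e^{3 x}}{5}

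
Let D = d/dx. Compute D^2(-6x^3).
- 36 x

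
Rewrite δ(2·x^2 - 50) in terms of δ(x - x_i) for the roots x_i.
\frac{\delta(x - 5) + \delta(x + 5)}{20}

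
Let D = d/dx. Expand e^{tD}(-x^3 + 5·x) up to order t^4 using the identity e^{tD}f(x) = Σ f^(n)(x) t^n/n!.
- t^{3} - 3 t^{2} x - t \left(3 x^{2} - 5\right) - x^{3} + 5 x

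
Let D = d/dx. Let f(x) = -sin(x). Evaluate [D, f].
- \cos{\left(x \right)}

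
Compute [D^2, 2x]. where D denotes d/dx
4D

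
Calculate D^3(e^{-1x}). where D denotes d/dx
- e^{- x}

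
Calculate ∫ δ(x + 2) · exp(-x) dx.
e^{2}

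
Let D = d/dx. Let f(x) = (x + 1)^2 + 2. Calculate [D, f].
2 x + 2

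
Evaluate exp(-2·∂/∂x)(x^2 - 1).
x^{2} - 4 x + 3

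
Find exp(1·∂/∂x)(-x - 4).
- x - 5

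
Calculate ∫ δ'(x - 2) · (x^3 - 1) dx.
-12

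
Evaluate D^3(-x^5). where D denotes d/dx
- 60 x^{2}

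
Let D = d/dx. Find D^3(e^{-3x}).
- 27 e^{- 3 x}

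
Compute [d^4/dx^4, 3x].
12\frac{d^{3}}{dx^{3}}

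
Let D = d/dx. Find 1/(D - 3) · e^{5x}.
\frac{e^{5 x}}{2}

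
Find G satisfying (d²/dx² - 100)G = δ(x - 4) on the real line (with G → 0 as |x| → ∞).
-\frac{e^{-10|x - 4|}}{20}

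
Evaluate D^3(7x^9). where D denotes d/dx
3528 x^{6}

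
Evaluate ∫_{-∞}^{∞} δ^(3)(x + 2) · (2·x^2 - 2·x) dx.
0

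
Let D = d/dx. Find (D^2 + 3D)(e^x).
4 e^{x}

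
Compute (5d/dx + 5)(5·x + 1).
25 x + 30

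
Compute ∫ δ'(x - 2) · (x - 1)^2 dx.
-2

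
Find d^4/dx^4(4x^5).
480 x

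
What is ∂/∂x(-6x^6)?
- 36 x^{5}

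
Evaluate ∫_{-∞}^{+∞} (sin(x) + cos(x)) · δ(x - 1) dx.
\cos{\left(1 \right)} + \sin{\left(1 \right)}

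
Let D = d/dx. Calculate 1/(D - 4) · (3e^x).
- e^{x}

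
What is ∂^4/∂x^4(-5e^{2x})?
- 80 e^{2 x}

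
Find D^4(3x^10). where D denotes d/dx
15120 x^{6}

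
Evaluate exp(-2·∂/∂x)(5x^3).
5 x^{3} - 30 x^{2} + 60 x - 40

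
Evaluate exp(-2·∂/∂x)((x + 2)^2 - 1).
x^{2} - 1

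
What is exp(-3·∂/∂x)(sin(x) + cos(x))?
\sqrt{2} \cos{\left(- x + \frac{\pi}{4} + 3 \right)}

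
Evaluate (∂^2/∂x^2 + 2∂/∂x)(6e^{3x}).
90 e^{3 x}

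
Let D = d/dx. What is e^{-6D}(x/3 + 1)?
\frac{x}{3} - 1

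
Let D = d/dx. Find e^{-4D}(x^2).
x^{2} - 8 x + 16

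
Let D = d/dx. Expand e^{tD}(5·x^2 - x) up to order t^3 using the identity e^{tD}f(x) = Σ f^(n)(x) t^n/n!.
5 t^{2} + t \left(10 x - 1\right) + 5 x^{2} - x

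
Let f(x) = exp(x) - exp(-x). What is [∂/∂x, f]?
2 \cosh{\left(x \right)}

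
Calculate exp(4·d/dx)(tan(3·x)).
\tan{\left(3 x + 12 \right)}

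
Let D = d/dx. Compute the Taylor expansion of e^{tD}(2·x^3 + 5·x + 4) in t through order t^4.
2 t^{3} + 6 t^{2} x + t \left(6 x^{2} + 5\right) + 2 x^{3} + 5 x + 4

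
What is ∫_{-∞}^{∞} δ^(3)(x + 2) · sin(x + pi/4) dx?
\sin{\left(\frac{\pi}{4} + 2 \right)}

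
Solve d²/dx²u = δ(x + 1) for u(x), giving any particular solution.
\frac{|x + 1|}{2}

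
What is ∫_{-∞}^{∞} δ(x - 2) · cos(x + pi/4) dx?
\cos{\left(\frac{\pi}{4} + 2 \right)}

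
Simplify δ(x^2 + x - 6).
\frac{\delta(x + 3) + \delta(x - 2)}{5}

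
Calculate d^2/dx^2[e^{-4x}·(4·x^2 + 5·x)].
16 \left(4 x^{2} + x - 2\right) e^{- 4 x}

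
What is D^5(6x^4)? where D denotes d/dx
0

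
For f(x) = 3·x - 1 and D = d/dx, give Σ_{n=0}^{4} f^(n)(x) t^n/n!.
3 t + 3 x - 1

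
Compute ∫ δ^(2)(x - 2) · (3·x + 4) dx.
0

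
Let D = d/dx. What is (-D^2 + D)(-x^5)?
5 x^{3} \left(4 - x\right)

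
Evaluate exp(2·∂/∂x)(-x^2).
- x^{2} - 4 x - 4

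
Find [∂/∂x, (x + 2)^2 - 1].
2 x + 4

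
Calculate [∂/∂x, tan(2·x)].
\frac{2}{\cos^{2}{\left(2 x \right)}}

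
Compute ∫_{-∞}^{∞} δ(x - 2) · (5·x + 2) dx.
12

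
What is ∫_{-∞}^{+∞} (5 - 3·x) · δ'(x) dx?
3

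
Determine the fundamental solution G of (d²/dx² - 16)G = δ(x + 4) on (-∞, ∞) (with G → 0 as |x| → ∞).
-\frac{e^{-4|x + 4|}}{8}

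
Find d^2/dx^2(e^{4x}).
16 e^{4 x}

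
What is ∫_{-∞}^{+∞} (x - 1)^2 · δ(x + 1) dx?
4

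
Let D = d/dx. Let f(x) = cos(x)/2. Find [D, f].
- \frac{\sin{\left(x \right)}}{2}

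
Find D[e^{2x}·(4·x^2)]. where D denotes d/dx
8 x \left(x + 1\right) e^{2 x}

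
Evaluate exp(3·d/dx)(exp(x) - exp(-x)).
2 \sinh{\left(x + 3 \right)}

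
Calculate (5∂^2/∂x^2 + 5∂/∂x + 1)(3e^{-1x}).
3 e^{- x}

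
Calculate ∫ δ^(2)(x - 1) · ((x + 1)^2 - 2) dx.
2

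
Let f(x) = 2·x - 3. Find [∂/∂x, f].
2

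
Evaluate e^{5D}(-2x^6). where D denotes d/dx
- 2 x^{6} - 60 x^{5} - 750 x^{4} - 5000 x^{3} - 18750 x^{2} - 37500 x - 31250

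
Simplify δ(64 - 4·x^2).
\frac{\delta(x - 4) + \delta(x + 4)}{32}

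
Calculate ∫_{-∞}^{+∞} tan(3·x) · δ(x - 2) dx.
\tan{\left(6 \right)}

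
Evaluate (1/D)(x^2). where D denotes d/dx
\frac{x^{3}}{3}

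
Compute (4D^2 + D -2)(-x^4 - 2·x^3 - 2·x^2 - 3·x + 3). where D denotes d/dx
2 x^{4} - 50 x^{2} - 46 x - 25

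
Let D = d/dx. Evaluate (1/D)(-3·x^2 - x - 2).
- x^{3} - \frac{x^{2}}{2} - 2 x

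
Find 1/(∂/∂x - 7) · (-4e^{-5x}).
\frac{e^{- 5 x}}{3}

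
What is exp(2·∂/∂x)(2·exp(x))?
2 e^{x + 2}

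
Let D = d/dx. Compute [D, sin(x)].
\cos{\left(x \right)}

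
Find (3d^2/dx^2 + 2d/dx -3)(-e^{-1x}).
2 e^{- x}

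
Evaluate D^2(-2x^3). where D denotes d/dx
- 12 x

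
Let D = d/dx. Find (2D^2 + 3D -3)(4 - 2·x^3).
6 x^{3} - 18 x^{2} - 24 x - 12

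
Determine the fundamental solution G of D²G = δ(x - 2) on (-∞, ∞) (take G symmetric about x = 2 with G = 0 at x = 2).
\frac{|x - 2|}{2}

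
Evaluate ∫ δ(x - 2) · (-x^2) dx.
-4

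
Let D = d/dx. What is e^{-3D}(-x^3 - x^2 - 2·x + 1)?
- x^{3} + 8 x^{2} - 23 x + 25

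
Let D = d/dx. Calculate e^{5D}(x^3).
x^{3} + 15 x^{2} + 75 x + 125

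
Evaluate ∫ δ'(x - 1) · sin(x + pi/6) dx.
- \cos{\left(\frac{\pi}{6} + 1 \right)}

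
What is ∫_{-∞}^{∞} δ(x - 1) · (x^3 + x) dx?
2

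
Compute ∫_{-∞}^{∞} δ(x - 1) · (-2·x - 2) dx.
-4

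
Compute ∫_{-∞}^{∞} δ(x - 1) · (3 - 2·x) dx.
1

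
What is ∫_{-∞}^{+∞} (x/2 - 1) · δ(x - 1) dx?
- \frac{1}{2}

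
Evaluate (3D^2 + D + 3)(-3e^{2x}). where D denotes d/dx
- 51 e^{2 x}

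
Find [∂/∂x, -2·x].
-2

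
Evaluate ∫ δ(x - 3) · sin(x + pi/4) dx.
\sin{\left(\frac{\pi}{4} + 3 \right)}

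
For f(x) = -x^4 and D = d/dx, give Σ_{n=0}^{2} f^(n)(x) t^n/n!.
x^{2} \left(- 6 t^{2} - 4 t x - x^{2}\right)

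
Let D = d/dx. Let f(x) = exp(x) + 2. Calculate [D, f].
e^{x}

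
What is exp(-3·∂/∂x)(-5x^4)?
- 5 x^{4} + 60 x^{3} - 270 x^{2} + 540 x - 405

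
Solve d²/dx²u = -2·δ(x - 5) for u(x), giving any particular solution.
-|x - 5|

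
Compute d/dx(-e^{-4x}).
4 e^{- 4 x}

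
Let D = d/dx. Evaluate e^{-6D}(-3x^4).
- 3 x^{4} + 72 x^{3} - 648 x^{2} + 2592 x - 3888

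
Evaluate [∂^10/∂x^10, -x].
-10\frac{d^{9}}{dx^{9}}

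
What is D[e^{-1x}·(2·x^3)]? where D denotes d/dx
2 x^{2} \left(3 - x\right) e^{- x}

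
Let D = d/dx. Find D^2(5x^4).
60 x^{2}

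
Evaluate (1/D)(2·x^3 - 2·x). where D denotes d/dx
\frac{x^{4}}{2} - x^{2}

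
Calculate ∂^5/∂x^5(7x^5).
840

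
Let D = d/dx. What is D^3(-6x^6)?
- 720 x^{3}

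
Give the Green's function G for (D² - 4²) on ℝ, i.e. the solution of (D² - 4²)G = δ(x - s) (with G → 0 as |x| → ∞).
-\frac{e^{-4|x-s|}}{8}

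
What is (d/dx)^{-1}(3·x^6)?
\frac{3 x^{7}}{7}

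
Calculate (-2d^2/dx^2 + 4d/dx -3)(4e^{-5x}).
- 292 e^{- 5 x}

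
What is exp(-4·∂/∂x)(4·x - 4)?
4 x - 20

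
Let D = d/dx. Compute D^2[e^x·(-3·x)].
3 \left(- x - 2\right) e^{x}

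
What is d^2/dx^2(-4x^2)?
-8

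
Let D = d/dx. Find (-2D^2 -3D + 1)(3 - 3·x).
12 - 3 x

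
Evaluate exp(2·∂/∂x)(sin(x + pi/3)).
\sin{\left(x + \frac{\pi}{3} + 2 \right)}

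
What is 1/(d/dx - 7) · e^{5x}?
- \frac{e^{5 x}}{2}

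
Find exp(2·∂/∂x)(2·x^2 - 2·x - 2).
2 x^{2} + 6 x + 2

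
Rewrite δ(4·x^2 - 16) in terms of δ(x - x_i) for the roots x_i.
\frac{\delta(x - 2) + \delta(x + 2)}{16}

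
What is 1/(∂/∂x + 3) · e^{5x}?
\frac{e^{5 x}}{8}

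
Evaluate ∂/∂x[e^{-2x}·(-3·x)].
3 \left(2 x - 1\right) e^{- 2 x}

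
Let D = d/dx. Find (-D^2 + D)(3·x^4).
12 x^{2} \left(x - 3\right)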